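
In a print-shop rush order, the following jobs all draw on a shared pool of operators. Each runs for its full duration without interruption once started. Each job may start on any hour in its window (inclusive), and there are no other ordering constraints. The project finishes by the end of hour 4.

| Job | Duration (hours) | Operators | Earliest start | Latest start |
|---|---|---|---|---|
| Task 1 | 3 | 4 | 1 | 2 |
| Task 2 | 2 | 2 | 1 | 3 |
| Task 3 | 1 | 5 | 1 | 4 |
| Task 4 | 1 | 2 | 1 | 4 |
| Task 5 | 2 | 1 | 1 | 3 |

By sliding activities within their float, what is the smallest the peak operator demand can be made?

7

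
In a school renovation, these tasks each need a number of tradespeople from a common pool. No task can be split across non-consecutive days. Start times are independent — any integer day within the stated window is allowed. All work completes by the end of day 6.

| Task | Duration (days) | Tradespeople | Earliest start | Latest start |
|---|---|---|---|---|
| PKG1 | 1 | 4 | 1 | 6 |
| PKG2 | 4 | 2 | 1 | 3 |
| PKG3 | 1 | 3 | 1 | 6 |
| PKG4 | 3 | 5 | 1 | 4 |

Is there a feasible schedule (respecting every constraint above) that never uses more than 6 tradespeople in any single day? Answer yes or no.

no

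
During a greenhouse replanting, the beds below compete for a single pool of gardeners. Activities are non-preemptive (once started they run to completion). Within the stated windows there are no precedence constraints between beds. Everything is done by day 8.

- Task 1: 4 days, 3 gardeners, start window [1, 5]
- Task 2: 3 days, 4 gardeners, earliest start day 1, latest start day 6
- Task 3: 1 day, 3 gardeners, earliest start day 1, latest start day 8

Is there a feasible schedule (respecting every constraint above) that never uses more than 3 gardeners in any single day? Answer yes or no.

no

Total gardener-days = 27; over 8 days the average is 27/8 > 3, so some day must exceed 3.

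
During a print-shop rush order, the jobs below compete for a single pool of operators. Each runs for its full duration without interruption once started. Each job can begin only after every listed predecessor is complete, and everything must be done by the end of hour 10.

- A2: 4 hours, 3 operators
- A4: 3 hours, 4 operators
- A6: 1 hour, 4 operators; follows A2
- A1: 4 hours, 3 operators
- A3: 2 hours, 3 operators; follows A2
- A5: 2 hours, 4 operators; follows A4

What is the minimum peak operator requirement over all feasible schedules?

Early-start (A2@1, A4@1, A6@5, A1@1, A3@5, A5@4) gives peak 11: h1:10  h2:10  h3:10  h4:10  h5:11  h6:3  h7:0  h8:0  h9:0  h10:0.
Shift A1→4, A3→6, A5→8.
Schedule A2@1, A4@1, A6@5, A1@4, A3@6, A5@8: h1:7  h2:7  h3:7  h4:6  h5:7  h6:6  h7:6  h8:4  h9:4  h10:0 — peak 7.

7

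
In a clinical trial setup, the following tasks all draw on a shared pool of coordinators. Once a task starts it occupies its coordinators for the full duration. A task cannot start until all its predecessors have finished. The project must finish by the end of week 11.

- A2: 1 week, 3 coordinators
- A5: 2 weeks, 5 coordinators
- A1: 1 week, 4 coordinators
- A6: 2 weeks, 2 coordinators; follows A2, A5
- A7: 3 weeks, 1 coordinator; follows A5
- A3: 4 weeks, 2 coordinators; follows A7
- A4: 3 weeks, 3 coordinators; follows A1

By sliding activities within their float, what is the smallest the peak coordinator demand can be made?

Early-start (A2@1, A5@1, A1@1, A6@3, A7@3, A3@6, A4@2) gives peak 12: w1:12  w2:8  w3:6  w4:6  w5:1  w6:2  w7:2  w8:2  w9:2  w10:0  w11:0.
Shift A5→2, A1→4, A6→5, A7→4, A3→7, A4→7.
Schedule A2@1, A5@2, A1@4, A6@5, A7@4, A3@7, A4@7: w1:3  w2:5  w3:5  w4:5  w5:3  w6:3  w7:5  w8:5  w9:5  w10:2  w11:0 — peak 5.

5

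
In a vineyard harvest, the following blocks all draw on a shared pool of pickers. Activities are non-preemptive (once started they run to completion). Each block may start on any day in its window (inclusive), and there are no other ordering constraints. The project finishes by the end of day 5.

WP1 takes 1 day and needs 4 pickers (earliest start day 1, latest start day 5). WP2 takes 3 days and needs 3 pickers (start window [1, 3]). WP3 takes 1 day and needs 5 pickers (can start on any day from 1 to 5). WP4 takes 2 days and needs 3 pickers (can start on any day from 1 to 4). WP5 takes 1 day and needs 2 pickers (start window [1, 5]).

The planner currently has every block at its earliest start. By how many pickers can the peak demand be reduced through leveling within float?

Early-start peak: d1:17  d2:6  d3:3  d4:0  d5:0 ⇒ 17.
Leveled (WP1@1, WP2@2, WP3@5, WP4@2, WP5@1): d1:6  d2:6  d3:6  d4:3  d5:5 ⇒ 6.
Reduction 17 − 6 = 11.

11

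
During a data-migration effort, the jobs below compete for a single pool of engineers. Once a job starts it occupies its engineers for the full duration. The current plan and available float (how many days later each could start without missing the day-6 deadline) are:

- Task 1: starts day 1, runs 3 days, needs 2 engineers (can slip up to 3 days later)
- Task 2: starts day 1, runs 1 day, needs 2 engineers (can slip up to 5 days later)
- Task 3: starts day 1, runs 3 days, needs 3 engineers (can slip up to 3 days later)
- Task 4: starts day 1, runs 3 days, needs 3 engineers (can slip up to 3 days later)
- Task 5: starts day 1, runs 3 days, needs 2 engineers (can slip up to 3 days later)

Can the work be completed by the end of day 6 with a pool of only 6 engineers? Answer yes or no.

yes

Schedule Task 1@1, Task 2@1, Task 3@4, Task 4@4, Task 5@1: d1:6  d2:4  d3:4  d4:6  d5:6  d6:6 — peak 6 ≤ 6.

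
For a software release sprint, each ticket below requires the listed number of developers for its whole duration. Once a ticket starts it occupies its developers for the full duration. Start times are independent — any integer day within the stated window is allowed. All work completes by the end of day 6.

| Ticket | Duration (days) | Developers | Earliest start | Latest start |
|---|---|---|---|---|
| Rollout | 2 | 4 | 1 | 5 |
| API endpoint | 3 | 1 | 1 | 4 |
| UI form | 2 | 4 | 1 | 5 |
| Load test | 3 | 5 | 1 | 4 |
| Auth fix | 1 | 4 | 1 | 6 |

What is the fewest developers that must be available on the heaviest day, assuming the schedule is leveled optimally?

Early-start (Rollout@1, API endpoint@1, UI form@1, Load test@1, Auth fix@1) gives peak 18: d1:18  d2:14  d3:6  d4:0  d5:0  d6:0.
Shift API endpoint→3, Load test→3, Auth fix→6.
Schedule Rollout@1, API endpoint@3, UI form@1, Load test@3, Auth fix@6: d1:8  d2:8  d3:6  d4:6  d5:6  d6:4 — peak 8.

8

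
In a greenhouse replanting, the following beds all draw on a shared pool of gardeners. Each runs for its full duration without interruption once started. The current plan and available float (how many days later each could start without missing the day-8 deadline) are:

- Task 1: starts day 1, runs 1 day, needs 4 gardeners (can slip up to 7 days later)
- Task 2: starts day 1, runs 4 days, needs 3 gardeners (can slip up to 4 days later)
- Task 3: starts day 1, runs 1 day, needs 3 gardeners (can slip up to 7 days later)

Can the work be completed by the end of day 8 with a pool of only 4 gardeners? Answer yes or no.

Schedule Task 1@1, Task 2@2, Task 3@6: d1:4  d2:3  d3:3  d4:3  d5:3  d6:3  d7:0  d8:0 — peak 4 ≤ 4.

yes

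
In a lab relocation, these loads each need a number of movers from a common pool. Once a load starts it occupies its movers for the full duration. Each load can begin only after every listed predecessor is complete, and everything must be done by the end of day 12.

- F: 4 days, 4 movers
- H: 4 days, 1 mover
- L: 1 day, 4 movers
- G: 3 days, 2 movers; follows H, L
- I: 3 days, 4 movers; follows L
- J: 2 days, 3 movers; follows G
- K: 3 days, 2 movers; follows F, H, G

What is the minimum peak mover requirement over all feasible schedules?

6

Early-start (F@1, H@1, L@1, G@5, I@2, J@8, K@8) gives peak 9: d1:9  d2:9  d3:9  d4:9  d5:2  d6:2  d7:2  d8:5  d9:5  d10:2  d11:0  d12:0.
Shift L→5, G→6, I→6, J→9, K→9.
Schedule F@1, H@1, L@5, G@6, I@6, J@9, K@9: d1:5  d2:5  d3:5  d4:5  d5:4  d6:6  d7:6  d8:6  d9:5  d10:5  d11:2  d12:0 — peak 6.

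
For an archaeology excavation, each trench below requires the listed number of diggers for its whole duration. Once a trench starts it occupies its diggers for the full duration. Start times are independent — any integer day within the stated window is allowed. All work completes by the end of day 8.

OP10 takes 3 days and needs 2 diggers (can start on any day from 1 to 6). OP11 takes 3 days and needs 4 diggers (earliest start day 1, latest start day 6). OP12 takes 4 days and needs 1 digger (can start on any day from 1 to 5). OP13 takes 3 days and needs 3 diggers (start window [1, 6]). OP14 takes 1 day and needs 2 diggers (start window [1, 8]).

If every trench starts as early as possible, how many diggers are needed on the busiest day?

12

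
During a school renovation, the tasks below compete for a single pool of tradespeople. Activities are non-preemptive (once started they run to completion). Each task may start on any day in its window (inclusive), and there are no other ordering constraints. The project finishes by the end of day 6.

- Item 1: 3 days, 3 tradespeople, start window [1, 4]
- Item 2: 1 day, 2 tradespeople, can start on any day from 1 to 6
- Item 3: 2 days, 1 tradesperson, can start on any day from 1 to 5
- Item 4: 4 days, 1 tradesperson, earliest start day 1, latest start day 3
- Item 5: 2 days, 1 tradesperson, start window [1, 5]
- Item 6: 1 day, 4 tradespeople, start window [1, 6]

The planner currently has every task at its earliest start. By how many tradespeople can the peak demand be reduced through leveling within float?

8

Early-start peak: d1:12  d2:6  d3:4  d4:1  d5:0  d6:0 ⇒ 12.
Leveled (Item 1@1, Item 2@5, Item 3@4, Item 4@1, Item 5@4, Item 6@6): d1:4  d2:4  d3:4  d4:3  d5:4  d6:4 ⇒ 4.
Reduction 12 − 4 = 8.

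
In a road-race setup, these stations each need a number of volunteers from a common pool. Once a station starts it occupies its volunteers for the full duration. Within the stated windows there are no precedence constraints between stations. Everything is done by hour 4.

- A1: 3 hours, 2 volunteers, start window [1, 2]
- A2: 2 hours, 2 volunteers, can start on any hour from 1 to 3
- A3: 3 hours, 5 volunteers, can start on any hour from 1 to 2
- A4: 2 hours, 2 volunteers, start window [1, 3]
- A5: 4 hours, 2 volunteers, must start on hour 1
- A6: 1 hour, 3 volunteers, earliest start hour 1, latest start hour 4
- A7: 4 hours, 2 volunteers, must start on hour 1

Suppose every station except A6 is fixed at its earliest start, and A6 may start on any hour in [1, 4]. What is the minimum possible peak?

A6@1: h1:18  h2:15  h3:11  h4:4 → peak 18
A6@2: h1:15  h2:18  h3:11  h4:4 → peak 18
A6@3: h1:15  h2:15  h3:14  h4:4 → peak 15
A6@4: h1:15  h2:15  h3:11  h4:7 → peak 15
Best is A6@3, peak 15.

15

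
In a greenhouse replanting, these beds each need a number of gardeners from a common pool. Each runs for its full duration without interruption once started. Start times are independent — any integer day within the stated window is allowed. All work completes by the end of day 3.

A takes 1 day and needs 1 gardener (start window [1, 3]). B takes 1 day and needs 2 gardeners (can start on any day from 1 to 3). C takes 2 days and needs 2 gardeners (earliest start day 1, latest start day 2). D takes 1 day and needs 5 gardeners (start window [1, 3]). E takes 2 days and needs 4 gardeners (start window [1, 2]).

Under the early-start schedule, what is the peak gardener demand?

14

Early-start schedule: A@1, B@1, C@1, D@1, E@1.
Load per day: day 1: 14, day 2: 6, day 3: 0.
Peak is 14.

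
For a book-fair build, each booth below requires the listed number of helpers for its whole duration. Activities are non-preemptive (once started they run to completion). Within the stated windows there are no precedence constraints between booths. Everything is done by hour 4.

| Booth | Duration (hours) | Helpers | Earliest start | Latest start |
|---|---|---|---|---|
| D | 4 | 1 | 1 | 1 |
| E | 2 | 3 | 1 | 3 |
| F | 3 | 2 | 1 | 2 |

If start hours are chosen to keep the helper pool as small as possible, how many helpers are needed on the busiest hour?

Schedule D@1, E@1, F@1: h1:6  h2:6  h3:3  h4:1 — peak 6.
No arrangement of the 6 feasible schedules does better.

6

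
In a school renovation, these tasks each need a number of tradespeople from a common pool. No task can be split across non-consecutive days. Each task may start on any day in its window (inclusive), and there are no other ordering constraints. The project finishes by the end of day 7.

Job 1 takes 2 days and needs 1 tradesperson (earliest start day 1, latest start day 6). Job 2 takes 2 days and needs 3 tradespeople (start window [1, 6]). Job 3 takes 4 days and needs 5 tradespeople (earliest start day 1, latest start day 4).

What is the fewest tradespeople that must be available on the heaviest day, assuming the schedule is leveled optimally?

Early-start (Job 1@1, Job 2@1, Job 3@1) gives peak 9: d1:9  d2:9  d3:5  d4:5  d5:0  d6:0  d7:0.
Shift Job 3→3.
Schedule Job 1@1, Job 2@1, Job 3@3: d1:4  d2:4  d3:5  d4:5  d5:5  d6:5  d7:0 — peak 5.

5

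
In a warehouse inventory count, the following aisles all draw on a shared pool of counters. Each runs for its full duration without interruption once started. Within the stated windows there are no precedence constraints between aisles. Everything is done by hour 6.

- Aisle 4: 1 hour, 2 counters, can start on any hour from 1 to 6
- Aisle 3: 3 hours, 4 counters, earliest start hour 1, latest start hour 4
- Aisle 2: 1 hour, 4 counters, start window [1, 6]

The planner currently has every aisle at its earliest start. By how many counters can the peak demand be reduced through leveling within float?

Early-start peak: h1:10  h2:4  h3:4  h4:0  h5:0  h6:0 ⇒ 10.
Leveled (Aisle 4@1, Aisle 3@2, Aisle 2@5): h1:2  h2:4  h3:4  h4:4  h5:4  h6:0 ⇒ 4.
Reduction 10 − 4 = 6.

6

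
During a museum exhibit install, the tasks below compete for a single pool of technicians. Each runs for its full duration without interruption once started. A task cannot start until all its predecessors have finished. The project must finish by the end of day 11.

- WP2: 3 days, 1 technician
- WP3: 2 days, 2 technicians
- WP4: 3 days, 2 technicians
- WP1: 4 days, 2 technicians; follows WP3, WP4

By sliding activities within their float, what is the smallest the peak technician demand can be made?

3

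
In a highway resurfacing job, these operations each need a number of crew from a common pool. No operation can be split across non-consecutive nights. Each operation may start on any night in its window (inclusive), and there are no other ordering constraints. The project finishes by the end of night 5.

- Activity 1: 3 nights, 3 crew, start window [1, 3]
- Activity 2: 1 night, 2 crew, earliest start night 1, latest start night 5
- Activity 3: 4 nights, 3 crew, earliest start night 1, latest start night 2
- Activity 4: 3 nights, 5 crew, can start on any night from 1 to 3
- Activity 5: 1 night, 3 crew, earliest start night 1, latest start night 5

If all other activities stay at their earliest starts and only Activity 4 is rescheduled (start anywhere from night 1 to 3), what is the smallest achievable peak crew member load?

11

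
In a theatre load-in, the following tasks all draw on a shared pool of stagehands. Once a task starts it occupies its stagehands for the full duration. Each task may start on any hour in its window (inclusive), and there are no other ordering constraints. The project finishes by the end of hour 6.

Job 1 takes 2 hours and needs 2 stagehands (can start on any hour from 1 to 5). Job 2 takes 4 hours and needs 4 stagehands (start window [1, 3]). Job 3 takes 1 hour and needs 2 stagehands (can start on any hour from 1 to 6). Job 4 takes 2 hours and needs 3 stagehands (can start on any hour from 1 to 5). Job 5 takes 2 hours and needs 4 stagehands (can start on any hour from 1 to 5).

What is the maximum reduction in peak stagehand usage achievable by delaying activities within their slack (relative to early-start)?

Early-start peak: h1:15  h2:13  h3:4  h4:4  h5:0  h6:0 ⇒ 15.
Leveled (Job 1@1, Job 2@1, Job 3@3, Job 4@4, Job 5@5): h1:6  h2:6  h3:6  h4:7  h5:7  h6:4 ⇒ 7.
Reduction 15 − 7 = 8.

8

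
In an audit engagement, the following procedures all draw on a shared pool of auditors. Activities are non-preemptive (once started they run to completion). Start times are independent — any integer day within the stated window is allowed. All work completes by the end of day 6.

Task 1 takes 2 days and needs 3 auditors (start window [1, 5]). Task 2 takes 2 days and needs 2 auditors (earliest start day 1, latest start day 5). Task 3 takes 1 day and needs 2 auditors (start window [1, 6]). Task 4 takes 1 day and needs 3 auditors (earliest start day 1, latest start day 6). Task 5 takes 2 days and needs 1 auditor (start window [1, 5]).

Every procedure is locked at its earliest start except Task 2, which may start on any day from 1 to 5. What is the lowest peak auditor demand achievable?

9

Task 2@1: d1:11  d2:6  d3:0  d4:0  d5:0  d6:0 → peak 11
Task 2@2: d1:9  d2:6  d3:2  d4:0  d5:0  d6:0 → peak 9
Task 2@3: d1:9  d2:4  d3:2  d4:2  d5:0  d6:0 → peak 9
Task 2@4: d1:9  d2:4  d3:0  d4:2  d5:2  d6:0 → peak 9
Task 2@5: d1:9  d2:4  d3:0  d4:0  d5:2  d6:2 → peak 9
Best is Task 2@2, peak 9.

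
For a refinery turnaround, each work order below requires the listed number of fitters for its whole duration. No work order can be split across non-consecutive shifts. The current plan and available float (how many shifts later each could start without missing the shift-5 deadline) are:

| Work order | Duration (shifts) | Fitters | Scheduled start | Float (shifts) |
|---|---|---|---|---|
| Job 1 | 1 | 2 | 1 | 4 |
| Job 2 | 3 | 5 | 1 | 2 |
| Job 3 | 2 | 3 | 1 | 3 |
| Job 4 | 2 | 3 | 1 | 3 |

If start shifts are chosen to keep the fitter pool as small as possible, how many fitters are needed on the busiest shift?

7

Early-start (Job 1@1, Job 2@1, Job 3@1, Job 4@1) gives peak 13: s1:13  s2:11  s3:5  s4:0  s5:0.
Shift Job 3→4, Job 4→4.
Schedule Job 1@1, Job 2@1, Job 3@4, Job 4@4: s1:7  s2:5  s3:5  s4:6  s5:6 — peak 7.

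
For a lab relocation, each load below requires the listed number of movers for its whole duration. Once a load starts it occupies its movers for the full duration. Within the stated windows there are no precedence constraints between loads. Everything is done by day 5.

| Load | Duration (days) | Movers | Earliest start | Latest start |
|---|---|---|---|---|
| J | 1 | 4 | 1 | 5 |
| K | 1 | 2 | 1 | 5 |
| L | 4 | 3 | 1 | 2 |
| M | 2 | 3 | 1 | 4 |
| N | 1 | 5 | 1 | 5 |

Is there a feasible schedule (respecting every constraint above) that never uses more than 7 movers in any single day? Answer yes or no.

Schedule J@1, K@2, L@1, M@3, N@5: d1:7  d2:5  d3:6  d4:6  d5:5 — peak 7 ≤ 7.

yes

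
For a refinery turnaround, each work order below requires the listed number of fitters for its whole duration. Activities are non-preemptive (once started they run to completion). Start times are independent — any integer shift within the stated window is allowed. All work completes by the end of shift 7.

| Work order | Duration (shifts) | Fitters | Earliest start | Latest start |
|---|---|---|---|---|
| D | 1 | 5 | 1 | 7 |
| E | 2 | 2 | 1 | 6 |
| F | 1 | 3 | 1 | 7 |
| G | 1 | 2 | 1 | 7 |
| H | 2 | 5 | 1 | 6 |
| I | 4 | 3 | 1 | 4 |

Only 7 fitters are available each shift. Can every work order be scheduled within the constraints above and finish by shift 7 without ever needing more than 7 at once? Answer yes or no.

yes

Schedule D@1, E@2, F@4, G@5, H@6, I@2: s1:5  s2:5  s3:5  s4:6  s5:5  s6:5  s7:5 — peak 6 ≤ 7.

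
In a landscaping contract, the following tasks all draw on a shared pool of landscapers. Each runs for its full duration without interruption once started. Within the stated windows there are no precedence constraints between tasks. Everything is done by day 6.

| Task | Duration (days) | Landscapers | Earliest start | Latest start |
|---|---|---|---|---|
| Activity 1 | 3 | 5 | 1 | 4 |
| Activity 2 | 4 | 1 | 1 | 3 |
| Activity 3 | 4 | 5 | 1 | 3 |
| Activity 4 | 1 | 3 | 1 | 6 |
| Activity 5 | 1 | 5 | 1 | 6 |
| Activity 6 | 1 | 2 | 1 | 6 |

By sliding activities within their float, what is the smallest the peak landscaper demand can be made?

Early-start (Activity 1@1, Activity 2@1, Activity 3@1, Activity 4@1, Activity 5@1, Activity 6@1) gives peak 21: d1:21  d2:11  d3:11  d4:6  d5:0  d6:0.
Shift Activity 4→4, Activity 5→5, Activity 6→4.
Schedule Activity 1@1, Activity 2@1, Activity 3@1, Activity 4@4, Activity 5@5, Activity 6@4: d1:11  d2:11  d3:11  d4:11  d5:5  d6:0 — peak 11.

11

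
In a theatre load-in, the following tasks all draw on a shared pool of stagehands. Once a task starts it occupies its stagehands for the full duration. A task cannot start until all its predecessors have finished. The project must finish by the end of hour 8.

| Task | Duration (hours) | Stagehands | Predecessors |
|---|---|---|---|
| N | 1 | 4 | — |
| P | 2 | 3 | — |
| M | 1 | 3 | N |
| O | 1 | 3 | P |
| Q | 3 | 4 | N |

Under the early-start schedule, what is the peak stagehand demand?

Early-start schedule: N@1, P@1, M@2, O@3, Q@2.
Load per hour: hour 1: 7, hour 2: 10, hour 3: 7, hour 4: 4, hour 5: 0, hour 6: 0, hour 7: 0, hour 8: 0.
Peak is 10.

10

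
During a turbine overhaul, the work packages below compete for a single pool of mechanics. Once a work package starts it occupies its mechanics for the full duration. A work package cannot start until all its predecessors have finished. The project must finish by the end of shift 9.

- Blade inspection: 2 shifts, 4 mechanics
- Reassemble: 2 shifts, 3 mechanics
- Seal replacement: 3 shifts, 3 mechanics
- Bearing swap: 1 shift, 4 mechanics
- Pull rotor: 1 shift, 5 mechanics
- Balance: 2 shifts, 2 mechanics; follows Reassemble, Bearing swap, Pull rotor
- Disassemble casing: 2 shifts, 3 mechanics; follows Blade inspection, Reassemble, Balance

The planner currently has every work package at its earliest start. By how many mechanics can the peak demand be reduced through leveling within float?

Early-start peak: s1:19  s2:10  s3:5  s4:2  s5:3  s6:3  s7:0  s8:0  s9:0 ⇒ 19.
Leveled (Blade inspection@5, Reassemble@1, Seal replacement@7, Bearing swap@3, Pull rotor@4, Balance@5, Disassemble casing@7): s1:3  s2:3  s3:4  s4:5  s5:6  s6:6  s7:6  s8:6  s9:3 ⇒ 6.
Reduction 19 − 6 = 13.

13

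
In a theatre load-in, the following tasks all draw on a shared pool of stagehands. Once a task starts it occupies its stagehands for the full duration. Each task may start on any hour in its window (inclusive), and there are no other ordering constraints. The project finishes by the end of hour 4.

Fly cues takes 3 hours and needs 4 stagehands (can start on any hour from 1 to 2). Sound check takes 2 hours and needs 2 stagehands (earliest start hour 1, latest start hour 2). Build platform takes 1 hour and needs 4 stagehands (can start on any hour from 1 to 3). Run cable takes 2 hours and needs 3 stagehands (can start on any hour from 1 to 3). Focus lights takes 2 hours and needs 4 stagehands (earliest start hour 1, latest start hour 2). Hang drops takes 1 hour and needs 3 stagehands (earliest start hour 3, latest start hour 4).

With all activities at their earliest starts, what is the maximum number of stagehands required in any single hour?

17

Early-start schedule: Fly cues@1, Sound check@1, Build platform@1, Run cable@1, Focus lights@1, Hang drops@3.
Load per hour: hour 1: 17, hour 2: 13, hour 3: 7, hour 4: 0.
Peak is 17.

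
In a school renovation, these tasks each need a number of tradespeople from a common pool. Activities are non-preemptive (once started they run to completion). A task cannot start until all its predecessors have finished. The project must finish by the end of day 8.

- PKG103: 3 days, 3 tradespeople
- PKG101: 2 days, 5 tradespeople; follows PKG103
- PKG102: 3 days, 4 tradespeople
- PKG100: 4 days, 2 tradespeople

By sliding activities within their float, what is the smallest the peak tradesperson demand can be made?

6

Early-start (PKG103@1, PKG101@4, PKG102@1, PKG100@1) gives peak 9: d1:9  d2:9  d3:9  d4:7  d5:5  d6:0  d7:0  d8:0.
Shift PKG101→7, PKG102→4.
Schedule PKG103@1, PKG101@7, PKG102@4, PKG100@1: d1:5  d2:5  d3:5  d4:6  d5:4  d6:4  d7:5  d8:5 — peak 6.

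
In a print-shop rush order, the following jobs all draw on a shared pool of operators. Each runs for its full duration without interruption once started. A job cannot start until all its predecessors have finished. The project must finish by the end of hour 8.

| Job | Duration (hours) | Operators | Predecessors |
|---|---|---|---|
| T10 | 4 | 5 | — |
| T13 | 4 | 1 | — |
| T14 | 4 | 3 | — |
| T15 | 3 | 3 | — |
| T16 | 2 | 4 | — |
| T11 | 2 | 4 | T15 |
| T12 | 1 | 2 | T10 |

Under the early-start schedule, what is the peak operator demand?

Early-start schedule: T10@1, T13@1, T14@1, T15@1, T16@1, T11@4, T12@5.
Load per hour: hour 1: 16, hour 2: 16, hour 3: 12, hour 4: 13, hour 5: 6, hour 6: 0, hour 7: 0, hour 8: 0.
Peak is 16.

16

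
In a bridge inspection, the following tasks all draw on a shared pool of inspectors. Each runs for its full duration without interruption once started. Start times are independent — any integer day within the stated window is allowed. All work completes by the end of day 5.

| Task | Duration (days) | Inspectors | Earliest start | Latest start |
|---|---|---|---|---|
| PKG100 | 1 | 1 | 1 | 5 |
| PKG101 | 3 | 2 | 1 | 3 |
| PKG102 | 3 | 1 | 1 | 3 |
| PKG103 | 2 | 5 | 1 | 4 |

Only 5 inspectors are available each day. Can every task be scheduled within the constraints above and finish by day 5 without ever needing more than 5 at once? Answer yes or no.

yes

Schedule PKG100@1, PKG101@1, PKG102@1, PKG103@4: d1:4  d2:3  d3:3  d4:5  d5:5 — peak 5 ≤ 5.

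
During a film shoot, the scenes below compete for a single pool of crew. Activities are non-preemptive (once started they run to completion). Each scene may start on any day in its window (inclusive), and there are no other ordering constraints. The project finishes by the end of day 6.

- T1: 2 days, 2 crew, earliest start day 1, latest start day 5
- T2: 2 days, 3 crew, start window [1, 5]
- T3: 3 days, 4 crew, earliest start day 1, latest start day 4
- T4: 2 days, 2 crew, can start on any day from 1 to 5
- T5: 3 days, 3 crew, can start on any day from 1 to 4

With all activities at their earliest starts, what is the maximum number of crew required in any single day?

Early-start schedule: T1@1, T2@1, T3@1, T4@1, T5@1.
Load per day: day 1: 14, day 2: 14, day 3: 7, day 4: 0, day 5: 0, day 6: 0.
Peak is 14.

14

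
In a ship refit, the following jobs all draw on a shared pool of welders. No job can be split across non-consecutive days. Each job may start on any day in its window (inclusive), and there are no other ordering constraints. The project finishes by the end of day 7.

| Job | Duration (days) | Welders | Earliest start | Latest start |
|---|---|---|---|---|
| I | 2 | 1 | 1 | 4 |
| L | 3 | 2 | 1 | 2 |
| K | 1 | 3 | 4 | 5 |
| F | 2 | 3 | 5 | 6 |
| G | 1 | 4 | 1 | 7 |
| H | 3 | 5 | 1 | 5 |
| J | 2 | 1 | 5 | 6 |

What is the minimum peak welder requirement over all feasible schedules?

Early-start (I@1, L@1, K@4, F@5, G@1, H@1, J@5) gives peak 12: d1:12  d2:8  d3:7  d4:3  d5:4  d6:4  d7:0.
Shift I→4, G→7.
Schedule I@4, L@1, K@4, F@5, G@7, H@1, J@5: d1:7  d2:7  d3:7  d4:4  d5:5  d6:4  d7:4 — peak 7.

7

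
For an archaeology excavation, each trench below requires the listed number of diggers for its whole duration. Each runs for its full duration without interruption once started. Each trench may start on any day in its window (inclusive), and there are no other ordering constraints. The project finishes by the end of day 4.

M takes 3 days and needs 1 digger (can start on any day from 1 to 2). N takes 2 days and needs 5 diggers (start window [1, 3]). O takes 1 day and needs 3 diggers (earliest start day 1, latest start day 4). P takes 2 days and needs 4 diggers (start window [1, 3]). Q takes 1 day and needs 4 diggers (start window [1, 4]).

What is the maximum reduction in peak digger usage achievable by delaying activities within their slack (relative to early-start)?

Early-start peak: d1:17  d2:10  d3:1  d4:0 ⇒ 17.
Leveled (M@1, N@1, O@3, P@3, Q@4): d1:6  d2:6  d3:8  d4:8 ⇒ 8.
Reduction 17 − 8 = 9.

9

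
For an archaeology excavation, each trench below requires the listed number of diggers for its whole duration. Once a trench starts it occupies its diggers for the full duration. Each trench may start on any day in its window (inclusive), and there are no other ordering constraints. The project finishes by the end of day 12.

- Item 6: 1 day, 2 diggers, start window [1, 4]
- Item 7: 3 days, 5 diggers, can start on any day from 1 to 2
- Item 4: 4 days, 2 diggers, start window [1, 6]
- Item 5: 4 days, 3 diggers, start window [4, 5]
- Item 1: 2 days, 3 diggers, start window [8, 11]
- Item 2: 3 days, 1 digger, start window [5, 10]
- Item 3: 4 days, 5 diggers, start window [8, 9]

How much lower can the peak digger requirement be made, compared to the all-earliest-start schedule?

1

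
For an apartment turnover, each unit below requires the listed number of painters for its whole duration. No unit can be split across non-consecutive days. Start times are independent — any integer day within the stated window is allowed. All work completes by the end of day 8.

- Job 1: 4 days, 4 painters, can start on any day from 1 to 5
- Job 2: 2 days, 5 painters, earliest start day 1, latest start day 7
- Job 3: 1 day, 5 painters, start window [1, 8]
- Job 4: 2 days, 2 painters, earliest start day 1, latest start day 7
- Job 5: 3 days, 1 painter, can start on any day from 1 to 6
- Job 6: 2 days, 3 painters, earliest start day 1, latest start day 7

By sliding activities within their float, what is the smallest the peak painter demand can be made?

Early-start (Job 1@1, Job 2@1, Job 3@1, Job 4@1, Job 5@1, Job 6@1) gives peak 20: d1:20  d2:15  d3:5  d4:4  d5:0  d6:0  d7:0  d8:0.
Shift Job 2→5, Job 3→7, Job 5→5, Job 6→3.
Schedule Job 1@1, Job 2@5, Job 3@7, Job 4@1, Job 5@5, Job 6@3: d1:6  d2:6  d3:7  d4:7  d5:6  d6:6  d7:6  d8:0 — peak 7.

7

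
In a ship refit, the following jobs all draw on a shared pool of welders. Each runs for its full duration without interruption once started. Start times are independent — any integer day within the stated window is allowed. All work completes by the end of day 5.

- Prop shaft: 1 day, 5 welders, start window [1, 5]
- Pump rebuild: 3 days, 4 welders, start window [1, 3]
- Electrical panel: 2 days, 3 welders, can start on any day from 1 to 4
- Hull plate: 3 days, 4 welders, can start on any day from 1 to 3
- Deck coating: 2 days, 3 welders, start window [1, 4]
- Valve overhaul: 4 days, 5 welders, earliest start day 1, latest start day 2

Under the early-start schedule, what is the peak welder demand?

Early-start schedule: Prop shaft@1, Pump rebuild@1, Electrical panel@1, Hull plate@1, Deck coating@1, Valve overhaul@1.
Load per day: day 1: 24, day 2: 19, day 3: 13, day 4: 5, day 5: 0.
Peak is 24.

24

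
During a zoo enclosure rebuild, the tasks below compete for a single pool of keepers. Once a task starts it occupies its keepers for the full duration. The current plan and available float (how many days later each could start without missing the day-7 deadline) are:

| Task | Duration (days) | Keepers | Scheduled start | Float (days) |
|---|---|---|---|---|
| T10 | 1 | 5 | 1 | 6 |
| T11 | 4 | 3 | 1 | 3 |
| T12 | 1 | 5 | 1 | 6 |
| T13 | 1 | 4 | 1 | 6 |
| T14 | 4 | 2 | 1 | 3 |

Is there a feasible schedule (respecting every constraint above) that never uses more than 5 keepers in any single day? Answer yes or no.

yes

Schedule T10@1, T11@2, T12@6, T13@7, T14@2: d1:5  d2:5  d3:5  d4:5  d5:5  d6:5  d7:4 — peak 5 ≤ 5.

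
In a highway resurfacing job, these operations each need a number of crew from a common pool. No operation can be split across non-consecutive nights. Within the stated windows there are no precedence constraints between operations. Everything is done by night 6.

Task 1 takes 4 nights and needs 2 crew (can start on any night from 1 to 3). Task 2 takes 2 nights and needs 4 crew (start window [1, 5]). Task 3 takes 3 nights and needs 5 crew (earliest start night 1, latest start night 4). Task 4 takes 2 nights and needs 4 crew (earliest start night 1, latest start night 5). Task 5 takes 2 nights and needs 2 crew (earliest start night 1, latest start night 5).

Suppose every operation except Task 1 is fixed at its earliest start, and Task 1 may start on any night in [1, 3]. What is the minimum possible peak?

15

Task 1@1: n1:17  n2:17  n3:7  n4:2  n5:0  n6:0 → peak 17
Task 1@2: n1:15  n2:17  n3:7  n4:2  n5:2  n6:0 → peak 17
Task 1@3: n1:15  n2:15  n3:7  n4:2  n5:2  n6:2 → peak 15
Best is Task 1@3, peak 15.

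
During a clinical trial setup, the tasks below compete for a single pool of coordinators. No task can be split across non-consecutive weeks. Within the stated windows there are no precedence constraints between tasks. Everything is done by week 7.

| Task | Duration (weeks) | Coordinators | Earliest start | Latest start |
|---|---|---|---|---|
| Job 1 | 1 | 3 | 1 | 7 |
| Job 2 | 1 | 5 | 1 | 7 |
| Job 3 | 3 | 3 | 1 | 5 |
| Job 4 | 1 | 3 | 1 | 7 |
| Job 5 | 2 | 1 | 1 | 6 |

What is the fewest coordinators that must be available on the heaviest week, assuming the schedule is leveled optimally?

5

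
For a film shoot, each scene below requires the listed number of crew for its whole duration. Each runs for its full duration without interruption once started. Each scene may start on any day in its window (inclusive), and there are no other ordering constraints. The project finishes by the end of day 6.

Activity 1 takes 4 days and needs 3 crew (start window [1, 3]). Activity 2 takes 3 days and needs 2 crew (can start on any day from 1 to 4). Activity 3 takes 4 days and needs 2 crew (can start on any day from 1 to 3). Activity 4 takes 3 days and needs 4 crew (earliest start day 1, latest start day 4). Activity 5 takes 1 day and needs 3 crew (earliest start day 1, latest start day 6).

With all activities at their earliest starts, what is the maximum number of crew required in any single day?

14

Early-start schedule: Activity 1@1, Activity 2@1, Activity 3@1, Activity 4@1, Activity 5@1.
Load per day: day 1: 14, day 2: 11, day 3: 11, day 4: 5, day 5: 0, day 6: 0.
Peak is 14.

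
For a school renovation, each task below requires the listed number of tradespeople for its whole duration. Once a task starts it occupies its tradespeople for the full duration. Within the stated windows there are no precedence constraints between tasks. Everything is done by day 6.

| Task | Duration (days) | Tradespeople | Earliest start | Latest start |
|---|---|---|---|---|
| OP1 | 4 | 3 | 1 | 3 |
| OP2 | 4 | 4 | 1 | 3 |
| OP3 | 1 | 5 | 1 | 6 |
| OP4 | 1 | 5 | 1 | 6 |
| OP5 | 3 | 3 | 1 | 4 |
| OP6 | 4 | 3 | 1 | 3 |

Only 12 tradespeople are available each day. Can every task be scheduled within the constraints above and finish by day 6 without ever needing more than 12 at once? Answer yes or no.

no

The minimum achievable peak is 13; 12 < 13, so no feasible schedule stays within the cap.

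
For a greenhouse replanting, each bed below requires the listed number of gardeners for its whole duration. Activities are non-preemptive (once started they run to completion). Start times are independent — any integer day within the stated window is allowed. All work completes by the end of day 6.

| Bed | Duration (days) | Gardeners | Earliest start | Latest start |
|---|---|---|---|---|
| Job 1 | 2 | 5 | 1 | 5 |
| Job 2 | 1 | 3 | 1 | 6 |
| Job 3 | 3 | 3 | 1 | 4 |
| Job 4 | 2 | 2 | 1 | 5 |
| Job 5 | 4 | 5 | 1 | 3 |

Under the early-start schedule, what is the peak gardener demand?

18

Early-start schedule: Job 1@1, Job 2@1, Job 3@1, Job 4@1, Job 5@1.
Load per day: day 1: 18, day 2: 15, day 3: 8, day 4: 5, day 5: 0, day 6: 0.
Peak is 18.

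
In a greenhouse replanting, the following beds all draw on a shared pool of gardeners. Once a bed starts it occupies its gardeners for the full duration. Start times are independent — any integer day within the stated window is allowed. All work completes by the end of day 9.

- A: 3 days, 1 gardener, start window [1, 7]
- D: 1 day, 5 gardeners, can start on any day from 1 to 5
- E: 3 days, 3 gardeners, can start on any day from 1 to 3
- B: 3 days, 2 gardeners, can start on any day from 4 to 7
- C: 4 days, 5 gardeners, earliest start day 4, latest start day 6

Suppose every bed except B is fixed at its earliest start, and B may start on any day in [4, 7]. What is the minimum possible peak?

9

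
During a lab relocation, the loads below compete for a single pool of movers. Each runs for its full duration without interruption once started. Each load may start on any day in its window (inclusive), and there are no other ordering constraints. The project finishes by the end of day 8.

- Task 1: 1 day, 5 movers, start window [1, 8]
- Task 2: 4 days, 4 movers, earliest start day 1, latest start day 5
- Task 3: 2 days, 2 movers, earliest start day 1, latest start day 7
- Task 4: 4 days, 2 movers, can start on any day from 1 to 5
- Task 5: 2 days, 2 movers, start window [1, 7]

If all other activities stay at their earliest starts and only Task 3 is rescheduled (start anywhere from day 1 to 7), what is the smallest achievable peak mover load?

13

Task 3@1: d1:15  d2:10  d3:6  d4:6  d5:0  d6:0  d7:0  d8:0 → peak 15
Task 3@2: d1:13  d2:10  d3:8  d4:6  d5:0  d6:0  d7:0  d8:0 → peak 13
Task 3@3: d1:13  d2:8  d3:8  d4:8  d5:0  d6:0  d7:0  d8:0 → peak 13
Task 3@4: d1:13  d2:8  d3:6  d4:8  d5:2  d6:0  d7:0  d8:0 → peak 13
Task 3@5: d1:13  d2:8  d3:6  d4:6  d5:2  d6:2  d7:0  d8:0 → peak 13
Task 3@6: d1:13  d2:8  d3:6  d4:6  d5:0  d6:2  d7:2  d8:0 → peak 13
Task 3@7: d1:13  d2:8  d3:6  d4:6  d5:0  d6:0  d7:2  d8:2 → peak 13
Best is Task 3@2, peak 13.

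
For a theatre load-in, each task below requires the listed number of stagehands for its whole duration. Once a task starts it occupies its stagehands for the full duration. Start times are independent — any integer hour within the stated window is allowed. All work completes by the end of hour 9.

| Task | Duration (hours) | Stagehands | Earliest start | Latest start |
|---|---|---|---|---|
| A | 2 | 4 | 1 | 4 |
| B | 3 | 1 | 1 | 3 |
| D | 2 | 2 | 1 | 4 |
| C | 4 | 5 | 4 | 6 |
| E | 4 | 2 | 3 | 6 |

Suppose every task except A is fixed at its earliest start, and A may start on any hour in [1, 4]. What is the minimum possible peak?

A@1: h1:7  h2:7  h3:3  h4:7  h5:7  h6:7  h7:5  h8:0  h9:0 → peak 7
A@2: h1:3  h2:7  h3:7  h4:7  h5:7  h6:7  h7:5  h8:0  h9:0 → peak 7
A@3: h1:3  h2:3  h3:7  h4:11  h5:7  h6:7  h7:5  h8:0  h9:0 → peak 11
A@4: h1:3  h2:3  h3:3  h4:11  h5:11  h6:7  h7:5  h8:0  h9:0 → peak 11
Best is A@1, peak 7.

7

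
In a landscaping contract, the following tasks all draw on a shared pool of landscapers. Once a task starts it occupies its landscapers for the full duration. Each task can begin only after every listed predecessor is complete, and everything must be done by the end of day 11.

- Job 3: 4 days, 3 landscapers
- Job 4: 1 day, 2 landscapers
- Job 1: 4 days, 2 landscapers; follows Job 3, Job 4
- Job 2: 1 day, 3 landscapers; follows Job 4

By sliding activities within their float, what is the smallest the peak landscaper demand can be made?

Early-start (Job 3@1, Job 4@1, Job 1@5, Job 2@2) gives peak 6: d1:5  d2:6  d3:3  d4:3  d5:2  d6:2  d7:2  d8:2  d9:0  d10:0  d11:0.
Shift Job 4→5, Job 1→6, Job 2→10.
Schedule Job 3@1, Job 4@5, Job 1@6, Job 2@10: d1:3  d2:3  d3:3  d4:3  d5:2  d6:2  d7:2  d8:2  d9:2  d10:3  d11:0 — peak 3.
Total landscaper-days = 25 over 11 days ⇒ peak ≥ ⌈25/11⌉ = 3, so 3 is optimal.

3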